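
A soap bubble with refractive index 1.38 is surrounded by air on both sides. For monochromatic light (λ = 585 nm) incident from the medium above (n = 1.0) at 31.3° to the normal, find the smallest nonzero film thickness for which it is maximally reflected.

At the upper boundary (n = 1.0 to n = 1.38) the reflected ray undergoes a half-wave phase shift.
At the lower boundary (n = 1.38 to n = 1.0) the reflected ray undergoes no phase shift.
The two reflections differ by half a wavelength.
With one net inversion, constructive interference in reflection requires 2 n t cos θ_r = (m + ½) λ.
Snell's law: 1.0 sin 31.3° = 1.38 sin θ_r → sin θ_r = 0.376, cos θ_r = 0.926.
Minimum at m = 0: t = λ / (4 n cos θ_r) = 585 / (4 × 1.38 × 0.926) = 114 nm.

114 nm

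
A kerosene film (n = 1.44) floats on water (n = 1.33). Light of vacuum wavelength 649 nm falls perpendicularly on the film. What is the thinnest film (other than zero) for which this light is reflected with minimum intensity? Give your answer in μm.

0.225 μm

Ray reflecting at the top interface goes from n = 1.0 toward n = 1.44: a half-wave phase shift.
At the lower boundary (n = 1.44 to n = 1.33) the reflected ray undergoes no phase shift.
The two reflections differ by half a wavelength.
So the condition for destructive reflection is 2 n t = m λ.
Minimum nonzero at m = 1: t = λ / (2 n) = 649 / (2 × 1.44) = 225 nm.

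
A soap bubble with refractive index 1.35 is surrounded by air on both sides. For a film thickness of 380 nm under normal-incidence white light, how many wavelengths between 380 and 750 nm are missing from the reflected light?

Top surface (1.0 → 1.35): reflection off a higher-index medium gives a half-wave phase shift.
At the lower boundary (n = 1.35 to n = 1.0) the reflected ray undergoes no phase shift.
Net: one phase inversion between the two reflected rays.
So the condition for destructive reflection is 2 n t = m λ.
λ = 2 n t / m = 1026 / m nm.
m=1: 1026 nm (IR); m=2: 513 nm (visible); m=3: 342 nm (UV).

1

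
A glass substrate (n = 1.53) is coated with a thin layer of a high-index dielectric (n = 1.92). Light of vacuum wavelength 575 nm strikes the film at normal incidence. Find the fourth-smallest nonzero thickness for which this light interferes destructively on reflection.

599 nm

At the upper boundary (n = 1.0 to n = 1.92) the reflected ray undergoes a half-wave phase shift.
Ray reflecting at the bottom interface goes from n = 1.92 toward n = 1.53: no phase shift.
Exactly one π shift → a net half-wave offset.
So the condition for destructive reflection is 2 n t = m λ.
The fourth-smallest nonzero thickness corresponds to m = 4: t = m λ / (2 n) = 4.00 × 575 / (2 × 1.92) = 599 nm.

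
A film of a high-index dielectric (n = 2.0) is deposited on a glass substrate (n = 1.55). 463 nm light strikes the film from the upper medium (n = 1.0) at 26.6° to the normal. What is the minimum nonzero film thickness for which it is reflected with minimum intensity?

119 nm

Ray reflecting at the top interface goes from n = 1.0 toward n = 2.0: a half-wave phase shift.
Ray reflecting at the bottom interface goes from n = 2.0 toward n = 1.55: no phase shift.
Exactly one π shift → a net half-wave offset.
For dark reflection here: 2 n t cos θ_r = m λ.
Snell's law: 1.0 sin 26.6° = 2.0 sin θ_r → sin θ_r = 0.224, cos θ_r = 0.975.
Minimum nonzero at m = 1: t = λ / (2 n cos θ_r) = 463 / (2 × 2.0 × 0.975) = 119 nm.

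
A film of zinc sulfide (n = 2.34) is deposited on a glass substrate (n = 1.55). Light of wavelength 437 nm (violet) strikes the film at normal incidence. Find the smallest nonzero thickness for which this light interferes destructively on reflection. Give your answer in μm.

0.0934 μm

Top surface (1.0 → 2.34): reflection off a higher-index medium gives a half-wave phase shift.
Ray reflecting at the bottom interface goes from n = 2.34 toward n = 1.55: no phase shift.
Exactly one π shift → a net half-wave offset.
So the condition for destructive reflection is 2 n t = m λ.
The smallest nonzero thickness corresponds to m = 1: t = m λ / (2 n) = 1.00 × 437 / (2 × 2.34) = 93.4 nm.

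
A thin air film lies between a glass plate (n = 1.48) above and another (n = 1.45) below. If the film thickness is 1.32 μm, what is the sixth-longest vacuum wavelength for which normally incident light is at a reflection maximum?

480 nm

At the upper boundary (n = 1.48 to n = 1.0) the reflected ray undergoes no phase shift.
At the lower boundary (n = 1.0 to n = 1.45) the reflected ray undergoes a half-wave phase shift.
Net: one phase inversion between the two reflected rays.
So the condition for constructive reflection is 2 n t = (m + ½) λ.
λ = 2 n t / (m + ½). The sixth-longest wavelength is m = 5: λ = 2 × 1.0 × 1320 / 5.50 = 480 nm.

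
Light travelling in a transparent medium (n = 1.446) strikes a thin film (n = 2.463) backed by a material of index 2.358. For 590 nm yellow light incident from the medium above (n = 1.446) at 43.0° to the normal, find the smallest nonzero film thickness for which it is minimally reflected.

131 nm

Ray reflecting at the top interface goes from n = 1.446 toward n = 2.463: a half-wave phase shift.
Ray reflecting at the bottom interface goes from n = 2.463 toward n = 2.358: no phase shift.
Net: one phase inversion between the two reflected rays.
For dark reflection here: 2 n t cos θ_r = m λ.
Snell's law: 1.446 sin 43.0° = 2.463 sin θ_r → sin θ_r = 0.400, cos θ_r = 0.916.
Minimum nonzero at m = 1: t = λ / (2 n cos θ_r) = 590 / (2 × 2.463 × 0.916) = 131 nm.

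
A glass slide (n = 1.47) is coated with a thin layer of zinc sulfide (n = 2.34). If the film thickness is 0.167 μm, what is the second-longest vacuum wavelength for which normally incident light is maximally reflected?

At the upper boundary (n = 1.0 to n = 2.34) the reflected ray undergoes a half-wave phase shift.
Ray reflecting at the bottom interface goes from n = 2.34 toward n = 1.47: no phase shift.
The two reflections differ by half a wavelength.
For maximum reflection here: 2 n t = (m + ½) λ.
λ = 2 n t / (m + ½). The second-longest wavelength is m = 1: λ = 2 × 2.34 × 167 / 1.50 = 521 nm.

521 nm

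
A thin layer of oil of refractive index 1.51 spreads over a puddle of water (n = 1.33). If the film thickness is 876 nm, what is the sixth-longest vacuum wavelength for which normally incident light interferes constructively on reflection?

481 nm

At the upper boundary (n = 1.0 to n = 1.51) the reflected ray undergoes a half-wave phase shift.
At the lower boundary (n = 1.51 to n = 1.33) the reflected ray undergoes no phase shift.
The two reflections differ by half a wavelength.
With one net inversion, constructive interference in reflection requires 2 n t = (m + ½) λ.
λ = 2 n t / (m + ½). The sixth-longest wavelength is m = 5: λ = 2 × 1.51 × 876 / 5.50 = 481 nm.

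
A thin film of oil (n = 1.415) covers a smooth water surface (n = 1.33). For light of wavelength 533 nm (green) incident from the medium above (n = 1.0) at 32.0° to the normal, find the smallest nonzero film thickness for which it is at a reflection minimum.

203 nm

Ray reflecting at the top interface goes from n = 1.0 toward n = 1.415: a half-wave phase shift.
Ray reflecting at the bottom interface goes from n = 1.415 toward n = 1.33: no phase shift.
Net: one phase inversion between the two reflected rays.
With one net inversion, destructive interference in reflection requires 2 n t cos θ_r = m λ.
Snell's law: 1.0 sin 32.0° = 1.415 sin θ_r → sin θ_r = 0.375, cos θ_r = 0.927.
Minimum nonzero at m = 1: t = λ / (2 n cos θ_r) = 533 / (2 × 1.415 × 0.927) = 203 nm.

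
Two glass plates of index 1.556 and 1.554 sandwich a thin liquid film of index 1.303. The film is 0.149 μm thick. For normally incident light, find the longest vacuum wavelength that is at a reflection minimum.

388 nm

Top surface (1.556 → 1.303): reflection off a lower-index medium gives no phase shift.
Bottom surface (1.303 → 1.554): reflection off a higher-index medium gives a half-wave phase shift.
The two reflections differ by half a wavelength.
With one net inversion, destructive interference in reflection requires 2 n t = m λ.
λ = 2 n t / m. The longest wavelength is m = 1: λ = 2 × 1.303 × 149 / 1.00 = 388 nm.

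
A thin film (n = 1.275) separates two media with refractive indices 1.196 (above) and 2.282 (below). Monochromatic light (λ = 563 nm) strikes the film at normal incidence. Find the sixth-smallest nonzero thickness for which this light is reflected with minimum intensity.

1214 nm

At the upper boundary (n = 1.196 to n = 1.275) the reflected ray undergoes a half-wave phase shift.
At the lower boundary (n = 1.275 to n = 2.282) the reflected ray undergoes a half-wave phase shift.
The two reflections carry the same phase change, so no net offset.
With no net inversion, destructive interference in reflection requires 2 n t = (m + ½) λ.
The sixth-smallest nonzero thickness corresponds to m = 5: t = (m + ½) λ / (2 n) = 5.50 × 563 / (2 × 1.275) = 1214 nm.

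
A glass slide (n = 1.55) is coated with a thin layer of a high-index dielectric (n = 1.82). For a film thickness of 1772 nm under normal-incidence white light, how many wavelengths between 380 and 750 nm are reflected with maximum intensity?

8

Top surface (1.0 → 1.82): reflection off a higher-index medium gives a half-wave phase shift.
Ray reflecting at the bottom interface goes from n = 1.82 toward n = 1.55: no phase shift.
Exactly one π shift → a net half-wave offset.
So the condition for constructive reflection is 2 n t = (m + ½) λ.
λ = 2 n t / (m + ½) = 6450 / (m + ½) nm.
m=8: 759 nm (IR); m=9: 679 nm (visible); m=10: 614 nm (visible); m=11: 561 nm (visible); m=12: 516 nm (visible); m=13: 478 nm (visible); m=14: 445 nm (visible); m=15: 416 nm (visible); m=16: 391 nm (visible); m=17: 369 nm (UV).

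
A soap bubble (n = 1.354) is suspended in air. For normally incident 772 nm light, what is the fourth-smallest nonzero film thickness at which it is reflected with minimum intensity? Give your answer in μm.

1.14 μm

Ray reflecting at the top interface goes from n = 1.0 toward n = 1.354: a half-wave phase shift.
Bottom surface (1.354 → 1.0): reflection off a lower-index medium gives no phase shift.
Net: one phase inversion between the two reflected rays.
So the condition for destructive reflection is 2 n t = m λ.
The fourth-smallest nonzero thickness corresponds to m = 4: t = m λ / (2 n) = 4.00 × 772 / (2 × 1.354) = 1140 nm.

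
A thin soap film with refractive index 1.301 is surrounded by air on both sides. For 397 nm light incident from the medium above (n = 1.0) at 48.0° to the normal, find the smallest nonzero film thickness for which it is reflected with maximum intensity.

Ray reflecting at the top interface goes from n = 1.0 toward n = 1.301: a half-wave phase shift.
Bottom surface (1.301 → 1.0): reflection off a lower-index medium gives no phase shift.
The two reflections differ by half a wavelength.
For bright reflection here: 2 n t cos θ_r = (m + ½) λ.
Snell's law: 1.0 sin 48.0° = 1.301 sin θ_r → sin θ_r = 0.571, cos θ_r = 0.821.
Minimum at m = 0: t = λ / (4 n cos θ_r) = 397 / (4 × 1.301 × 0.821) = 92.9 nm.

92.9 nm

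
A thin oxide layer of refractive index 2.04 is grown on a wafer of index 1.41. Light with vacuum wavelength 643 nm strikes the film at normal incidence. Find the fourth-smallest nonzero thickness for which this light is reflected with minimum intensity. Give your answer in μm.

Top surface (1.0 → 2.04): reflection off a higher-index medium gives a half-wave phase shift.
Bottom surface (2.04 → 1.41): reflection off a lower-index medium gives no phase shift.
Exactly one π shift → a net half-wave offset.
So the condition for destructive reflection is 2 n t = m λ.
The fourth-smallest nonzero thickness corresponds to m = 4: t = m λ / (2 n) = 4.00 × 643 / (2 × 2.04) = 630 nm.

0.630 μm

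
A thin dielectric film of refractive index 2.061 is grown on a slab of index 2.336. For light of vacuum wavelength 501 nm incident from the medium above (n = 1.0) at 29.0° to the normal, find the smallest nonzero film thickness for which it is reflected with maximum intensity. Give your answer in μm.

0.125 μm

Top surface (1.0 → 2.061): reflection off a higher-index medium gives a half-wave phase shift.
At the lower boundary (n = 2.061 to n = 2.336) the reflected ray undergoes a half-wave phase shift.
Net: no relative phase inversion (both shifts match).
So the condition for constructive reflection is 2 n t cos θ_r = m λ.
Snell's law: 1.0 sin 29.0° = 2.061 sin θ_r → sin θ_r = 0.235, cos θ_r = 0.972.
Minimum nonzero at m = 1: t = λ / (2 n cos θ_r) = 501 / (2 × 2.061 × 0.972) = 125 nm.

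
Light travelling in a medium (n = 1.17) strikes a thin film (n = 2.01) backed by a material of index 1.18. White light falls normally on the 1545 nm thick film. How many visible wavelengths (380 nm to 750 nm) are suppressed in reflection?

Ray reflecting at the top interface goes from n = 1.17 toward n = 2.01: a half-wave phase shift.
Bottom surface (2.01 → 1.18): reflection off a lower-index medium gives no phase shift.
The two reflections differ by half a wavelength.
With one net inversion, destructive interference in reflection requires 2 n t = m λ.
λ = 2 n t / m = 6211 / m nm.
m=8: 776 nm (IR); m=9: 690 nm (visible); m=10: 621 nm (visible); m=11: 565 nm (visible); m=12: 518 nm (visible); m=13: 478 nm (visible); m=14: 444 nm (visible); m=15: 414 nm (visible); m=16: 388 nm (visible); m=17: 365 nm (UV).

8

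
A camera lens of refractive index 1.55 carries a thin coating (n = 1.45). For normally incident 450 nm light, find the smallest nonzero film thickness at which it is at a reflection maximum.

Top surface (1.0 → 1.45): reflection off a higher-index medium gives a half-wave phase shift.
Bottom surface (1.45 → 1.55): reflection off a higher-index medium gives a half-wave phase shift.
The two reflections carry the same phase change, so no net offset.
So the condition for constructive reflection is 2 n t = m λ.
Minimum nonzero at m = 1: t = λ / (2 n) = 450 / (2 × 1.45) = 155 nm.

155 nm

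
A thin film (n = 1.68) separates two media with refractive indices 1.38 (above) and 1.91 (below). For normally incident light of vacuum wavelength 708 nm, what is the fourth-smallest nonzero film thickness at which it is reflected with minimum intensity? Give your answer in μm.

Top surface (1.38 → 1.68): reflection off a higher-index medium gives a half-wave phase shift.
Bottom surface (1.68 → 1.91): reflection off a higher-index medium gives a half-wave phase shift.
Zero or two π shifts → no net half-wave offset.
So the condition for destructive reflection is 2 n t = (m + ½) λ.
The fourth-smallest nonzero thickness corresponds to m = 3: t = (m + ½) λ / (2 n) = 3.50 × 708 / (2 × 1.68) = 738 nm.

0.738 μm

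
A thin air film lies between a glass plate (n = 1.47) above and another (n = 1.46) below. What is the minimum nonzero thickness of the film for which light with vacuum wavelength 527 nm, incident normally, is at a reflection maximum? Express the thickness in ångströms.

1318 Å

At the upper boundary (n = 1.47 to n = 1.0) the reflected ray undergoes no phase shift.
Bottom surface (1.0 → 1.46): reflection off a higher-index medium gives a half-wave phase shift.
Net: one phase inversion between the two reflected rays.
So the condition for constructive reflection is 2 n t = (m + ½) λ.
Minimum at m = 0: t = λ / (4 n) = 527 / (4 × 1.0) = 132 nm.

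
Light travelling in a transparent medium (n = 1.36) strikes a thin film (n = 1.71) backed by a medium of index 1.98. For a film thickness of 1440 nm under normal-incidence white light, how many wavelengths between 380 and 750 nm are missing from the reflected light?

6

Top surface (1.36 → 1.71): reflection off a higher-index medium gives a half-wave phase shift.
Ray reflecting at the bottom interface goes from n = 1.71 toward n = 1.98: a half-wave phase shift.
Net: no relative phase inversion (both shifts match).
For minimum reflection here: 2 n t = (m + ½) λ.
λ = 2 n t / (m + ½) = 4925 / (m + ½) nm.
m=6: 758 nm (IR); m=7: 657 nm (visible); m=8: 579 nm (visible); m=9: 518 nm (visible); m=10: 469 nm (visible); m=11: 428 nm (visible); m=12: 394 nm (visible); m=13: 365 nm (UV).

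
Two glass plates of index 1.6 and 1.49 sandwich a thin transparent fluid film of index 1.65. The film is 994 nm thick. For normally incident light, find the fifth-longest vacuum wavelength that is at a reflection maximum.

At the upper boundary (n = 1.6 to n = 1.65) the reflected ray undergoes a half-wave phase shift.
At the lower boundary (n = 1.65 to n = 1.49) the reflected ray undergoes no phase shift.
The two reflections differ by half a wavelength.
So the condition for constructive reflection is 2 n t = (m + ½) λ.
λ = 2 n t / (m + ½). The fifth-longest wavelength is m = 4: λ = 2 × 1.65 × 994 / 4.50 = 729 nm.

729 nm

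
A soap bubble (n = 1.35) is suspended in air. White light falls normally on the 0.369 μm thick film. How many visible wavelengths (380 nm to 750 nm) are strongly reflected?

At the upper boundary (n = 1.0 to n = 1.35) the reflected ray undergoes a half-wave phase shift.
Ray reflecting at the bottom interface goes from n = 1.35 toward n = 1.0: no phase shift.
Net: one phase inversion between the two reflected rays.
For maximum reflection here: 2 n t = (m + ½) λ.
λ = 2 n t / (m + ½) = 996 / (m + ½) nm.
m=0: 1993 nm (IR); m=1: 664 nm (visible); m=2: 399 nm (visible); m=3: 285 nm (UV).

2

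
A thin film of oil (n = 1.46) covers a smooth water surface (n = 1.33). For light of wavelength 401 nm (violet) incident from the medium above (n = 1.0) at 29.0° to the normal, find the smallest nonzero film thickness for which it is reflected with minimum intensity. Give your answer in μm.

0.146 μm

Ray reflecting at the top interface goes from n = 1.0 toward n = 1.46: a half-wave phase shift.
Ray reflecting at the bottom interface goes from n = 1.46 toward n = 1.33: no phase shift.
Exactly one π shift → a net half-wave offset.
With one net inversion, destructive interference in reflection requires 2 n t cos θ_r = m λ.
Snell's law: 1.0 sin 29.0° = 1.46 sin θ_r → sin θ_r = 0.332, cos θ_r = 0.943.
Minimum nonzero at m = 1: t = λ / (2 n cos θ_r) = 401 / (2 × 1.46 × 0.943) = 146 nm.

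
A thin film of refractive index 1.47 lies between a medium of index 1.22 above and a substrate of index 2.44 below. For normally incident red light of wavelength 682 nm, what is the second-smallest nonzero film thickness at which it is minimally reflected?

348 nm

At the upper boundary (n = 1.22 to n = 1.47) the reflected ray undergoes a half-wave phase shift.
Bottom surface (1.47 → 2.44): reflection off a higher-index medium gives a half-wave phase shift.
Net: no relative phase inversion (both shifts match).
With no net inversion, destructive interference in reflection requires 2 n t = (m + ½) λ.
The second-smallest nonzero thickness corresponds to m = 1: t = (m + ½) λ / (2 n) = 1.50 × 682 / (2 × 1.47) = 348 nm.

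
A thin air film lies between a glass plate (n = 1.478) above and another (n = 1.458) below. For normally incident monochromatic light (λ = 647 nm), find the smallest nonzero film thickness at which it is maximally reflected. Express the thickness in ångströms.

Top surface (1.478 → 1.0): reflection off a lower-index medium gives no phase shift.
At the lower boundary (n = 1.0 to n = 1.458) the reflected ray undergoes a half-wave phase shift.
The two reflections differ by half a wavelength.
So the condition for constructive reflection is 2 n t = (m + ½) λ.
Minimum at m = 0: t = λ / (4 n) = 647 / (4 × 1.0) = 162 nm.

1618 Å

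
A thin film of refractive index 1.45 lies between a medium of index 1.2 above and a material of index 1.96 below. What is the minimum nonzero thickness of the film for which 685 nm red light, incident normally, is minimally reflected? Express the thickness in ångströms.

1181 Å

Ray reflecting at the top interface goes from n = 1.2 toward n = 1.45: a half-wave phase shift.
Ray reflecting at the bottom interface goes from n = 1.45 toward n = 1.96: a half-wave phase shift.
Net: no relative phase inversion (both shifts match).
So the condition for destructive reflection is 2 n t = (m + ½) λ.
Minimum at m = 0: t = λ / (4 n) = 685 / (4 × 1.45) = 118 nm.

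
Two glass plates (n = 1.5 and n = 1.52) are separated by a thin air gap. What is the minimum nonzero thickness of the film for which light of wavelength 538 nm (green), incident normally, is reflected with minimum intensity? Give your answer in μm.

0.269 μm

Top surface (1.5 → 1.0): reflection off a lower-index medium gives no phase shift.
Ray reflecting at the bottom interface goes from n = 1.0 toward n = 1.52: a half-wave phase shift.
The two reflections differ by half a wavelength.
For minimum reflection here: 2 n t = m λ.
Minimum nonzero at m = 1: t = λ / (2 n) = 538 / (2 × 1.0) = 269 nm.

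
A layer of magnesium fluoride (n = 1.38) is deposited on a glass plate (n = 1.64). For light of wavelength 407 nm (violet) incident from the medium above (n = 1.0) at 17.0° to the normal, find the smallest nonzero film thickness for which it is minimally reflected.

75.4 nm

Top surface (1.0 → 1.38): reflection off a higher-index medium gives a half-wave phase shift.
Bottom surface (1.38 → 1.64): reflection off a higher-index medium gives a half-wave phase shift.
Zero or two π shifts → no net half-wave offset.
So the condition for destructive reflection is 2 n t cos θ_r = (m + ½) λ.
Snell's law: 1.0 sin 17.0° = 1.38 sin θ_r → sin θ_r = 0.212, cos θ_r = 0.977.
Minimum at m = 0: t = λ / (4 n cos θ_r) = 407 / (4 × 1.38 × 0.977) = 75.4 nm.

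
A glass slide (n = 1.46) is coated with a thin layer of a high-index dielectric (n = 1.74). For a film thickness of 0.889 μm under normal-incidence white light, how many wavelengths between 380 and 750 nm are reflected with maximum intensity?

At the upper boundary (n = 1.0 to n = 1.74) the reflected ray undergoes a half-wave phase shift.
Ray reflecting at the bottom interface goes from n = 1.74 toward n = 1.46: no phase shift.
The two reflections differ by half a wavelength.
With one net inversion, constructive interference in reflection requires 2 n t = (m + ½) λ.
λ = 2 n t / (m + ½) = 3094 / (m + ½) nm.
m=3: 884 nm (IR); m=4: 687 nm (visible); m=5: 562 nm (visible); m=6: 476 nm (visible); m=7: 412 nm (visible); m=8: 364 nm (UV).

4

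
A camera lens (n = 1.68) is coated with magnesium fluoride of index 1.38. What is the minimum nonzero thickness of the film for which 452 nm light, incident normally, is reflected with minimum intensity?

Ray reflecting at the top interface goes from n = 1.0 toward n = 1.38: a half-wave phase shift.
Bottom surface (1.38 → 1.68): reflection off a higher-index medium gives a half-wave phase shift.
Net: no relative phase inversion (both shifts match).
So the condition for destructive reflection is 2 n t = (m + ½) λ.
Minimum at m = 0: t = λ / (4 n) = 452 / (4 × 1.38) = 81.9 nm.

81.9 nm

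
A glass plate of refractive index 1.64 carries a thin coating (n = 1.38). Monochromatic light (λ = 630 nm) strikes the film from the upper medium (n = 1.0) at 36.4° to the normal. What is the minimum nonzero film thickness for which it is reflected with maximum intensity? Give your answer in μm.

0.253 μm

At the upper boundary (n = 1.0 to n = 1.38) the reflected ray undergoes a half-wave phase shift.
Bottom surface (1.38 → 1.64): reflection off a higher-index medium gives a half-wave phase shift.
The two reflections carry the same phase change, so no net offset.
With no net inversion, constructive interference in reflection requires 2 n t cos θ_r = m λ.
Snell's law: 1.0 sin 36.4° = 1.38 sin θ_r → sin θ_r = 0.430, cos θ_r = 0.903.
Minimum nonzero at m = 1: t = λ / (2 n cos θ_r) = 630 / (2 × 1.38 × 0.903) = 253 nm.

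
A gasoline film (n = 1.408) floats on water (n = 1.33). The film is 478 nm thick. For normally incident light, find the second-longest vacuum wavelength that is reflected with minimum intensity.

At the upper boundary (n = 1.0 to n = 1.408) the reflected ray undergoes a half-wave phase shift.
Bottom surface (1.408 → 1.33): reflection off a lower-index medium gives no phase shift.
The two reflections differ by half a wavelength.
With one net inversion, destructive interference in reflection requires 2 n t = m λ.
λ = 2 n t / m. The second-longest wavelength is m = 2: λ = 2 × 1.408 × 478 / 2.00 = 673 nm.

673 nm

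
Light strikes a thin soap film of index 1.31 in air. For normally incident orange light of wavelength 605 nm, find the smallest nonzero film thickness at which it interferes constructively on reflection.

Top surface (1.0 → 1.31): reflection off a higher-index medium gives a half-wave phase shift.
At the lower boundary (n = 1.31 to n = 1.0) the reflected ray undergoes no phase shift.
Net: one phase inversion between the two reflected rays.
So the condition for constructive reflection is 2 n t = (m + ½) λ.
Minimum at m = 0: t = λ / (4 n) = 605 / (4 × 1.31) = 115 nm.

115 nm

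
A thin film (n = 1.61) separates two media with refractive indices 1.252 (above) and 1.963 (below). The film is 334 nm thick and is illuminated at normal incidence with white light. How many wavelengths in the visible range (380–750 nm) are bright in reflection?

At the upper boundary (n = 1.252 to n = 1.61) the reflected ray undergoes a half-wave phase shift.
At the lower boundary (n = 1.61 to n = 1.963) the reflected ray undergoes a half-wave phase shift.
Zero or two π shifts → no net half-wave offset.
So the condition for constructive reflection is 2 n t = m λ.
λ = 2 n t / m = 1075 / m nm.
m=1: 1075 nm (IR); m=2: 538 nm (visible); m=3: 358 nm (UV).

1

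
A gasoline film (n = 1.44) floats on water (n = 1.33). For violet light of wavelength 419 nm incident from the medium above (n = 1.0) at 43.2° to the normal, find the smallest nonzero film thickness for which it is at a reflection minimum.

Ray reflecting at the top interface goes from n = 1.0 toward n = 1.44: a half-wave phase shift.
Bottom surface (1.44 → 1.33): reflection off a lower-index medium gives no phase shift.
Net: one phase inversion between the two reflected rays.
So the condition for destructive reflection is 2 n t cos θ_r = m λ.
Snell's law: 1.0 sin 43.2° = 1.44 sin θ_r → sin θ_r = 0.475, cos θ_r = 0.880.
Minimum nonzero at m = 1: t = λ / (2 n cos θ_r) = 419 / (2 × 1.44 × 0.880) = 165 nm.

165 nm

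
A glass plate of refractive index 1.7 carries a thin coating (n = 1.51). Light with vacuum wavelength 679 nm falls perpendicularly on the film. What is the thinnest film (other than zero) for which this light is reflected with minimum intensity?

Top surface (1.0 → 1.51): reflection off a higher-index medium gives a half-wave phase shift.
At the lower boundary (n = 1.51 to n = 1.7) the reflected ray undergoes a half-wave phase shift.
The two reflections carry the same phase change, so no net offset.
With no net inversion, destructive interference in reflection requires 2 n t = (m + ½) λ.
Minimum at m = 0: t = λ / (4 n) = 679 / (4 × 1.51) = 112 nm.

112 nm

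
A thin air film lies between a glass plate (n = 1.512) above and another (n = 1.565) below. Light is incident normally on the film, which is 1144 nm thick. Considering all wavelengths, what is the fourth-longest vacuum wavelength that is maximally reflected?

Ray reflecting at the top interface goes from n = 1.512 toward n = 1.0: no phase shift.
Ray reflecting at the bottom interface goes from n = 1.0 toward n = 1.565: a half-wave phase shift.
The two reflections differ by half a wavelength.
So the condition for constructive reflection is 2 n t = (m + ½) λ.
λ = 2 n t / (m + ½). The fourth-longest wavelength is m = 3: λ = 2 × 1.0 × 1144 / 3.50 = 654 nm.

654 nm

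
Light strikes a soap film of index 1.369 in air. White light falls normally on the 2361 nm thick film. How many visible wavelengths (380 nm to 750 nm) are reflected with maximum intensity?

At the upper boundary (n = 1.0 to n = 1.369) the reflected ray undergoes a half-wave phase shift.
At the lower boundary (n = 1.369 to n = 1.0) the reflected ray undergoes no phase shift.
Net: one phase inversion between the two reflected rays.
For bright reflection here: 2 n t = (m + ½) λ.
λ = 2 n t / (m + ½) = 6464 / (m + ½) nm.
m=8: 761 nm (IR); m=9: 680 nm (visible); m=10: 616 nm (visible); m=11: 562 nm (visible); m=12: 517 nm (visible); m=13: 479 nm (visible); m=14: 446 nm (visible); m=15: 417 nm (visible); m=16: 392 nm (visible); m=17: 369 nm (UV).

8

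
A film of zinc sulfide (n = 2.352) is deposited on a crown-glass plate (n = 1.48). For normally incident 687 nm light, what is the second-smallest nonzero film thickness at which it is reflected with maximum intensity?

Ray reflecting at the top interface goes from n = 1.0 toward n = 2.352: a half-wave phase shift.
Ray reflecting at the bottom interface goes from n = 2.352 toward n = 1.48: no phase shift.
Exactly one π shift → a net half-wave offset.
So the condition for constructive reflection is 2 n t = (m + ½) λ.
The second-smallest nonzero thickness corresponds to m = 1: t = (m + ½) λ / (2 n) = 1.50 × 687 / (2 × 2.352) = 219 nm.

219 nm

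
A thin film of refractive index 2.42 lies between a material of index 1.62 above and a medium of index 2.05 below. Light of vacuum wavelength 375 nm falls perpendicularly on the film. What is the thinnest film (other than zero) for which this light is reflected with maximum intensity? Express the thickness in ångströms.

387 Å

At the upper boundary (n = 1.62 to n = 2.42) the reflected ray undergoes a half-wave phase shift.
Ray reflecting at the bottom interface goes from n = 2.42 toward n = 2.05: no phase shift.
Net: one phase inversion between the two reflected rays.
For bright reflection here: 2 n t = (m + ½) λ.
Minimum at m = 0: t = λ / (4 n) = 375 / (4 × 2.42) = 38.7 nm.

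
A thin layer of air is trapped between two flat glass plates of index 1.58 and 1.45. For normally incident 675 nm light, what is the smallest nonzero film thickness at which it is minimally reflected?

Top surface (1.58 → 1.0): reflection off a lower-index medium gives no phase shift.
Ray reflecting at the bottom interface goes from n = 1.0 toward n = 1.45: a half-wave phase shift.
Exactly one π shift → a net half-wave offset.
With one net inversion, destructive interference in reflection requires 2 n t = m λ.
The smallest nonzero thickness corresponds to m = 1: t = m λ / (2 n) = 1.00 × 675 / (2 × 1.0) = 338 nm.

338 nm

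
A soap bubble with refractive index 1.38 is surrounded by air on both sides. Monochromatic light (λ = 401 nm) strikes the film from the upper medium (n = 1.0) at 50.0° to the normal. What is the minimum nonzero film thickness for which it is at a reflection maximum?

Ray reflecting at the top interface goes from n = 1.0 toward n = 1.38: a half-wave phase shift.
Ray reflecting at the bottom interface goes from n = 1.38 toward n = 1.0: no phase shift.
Exactly one π shift → a net half-wave offset.
So the condition for constructive reflection is 2 n t cos θ_r = (m + ½) λ.
Snell's law: 1.0 sin 50.0° = 1.38 sin θ_r → sin θ_r = 0.555, cos θ_r = 0.832.
Minimum at m = 0: t = λ / (4 n cos θ_r) = 401 / (4 × 1.38 × 0.832) = 87.3 nm.

87.3 nm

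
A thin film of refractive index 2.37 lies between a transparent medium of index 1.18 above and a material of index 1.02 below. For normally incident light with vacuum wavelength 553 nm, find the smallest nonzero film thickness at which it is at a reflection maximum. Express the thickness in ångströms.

Ray reflecting at the top interface goes from n = 1.18 toward n = 2.37: a half-wave phase shift.
Ray reflecting at the bottom interface goes from n = 2.37 toward n = 1.02: no phase shift.
Exactly one π shift → a net half-wave offset.
So the condition for constructive reflection is 2 n t = (m + ½) λ.
Minimum at m = 0: t = λ / (4 n) = 553 / (4 × 2.37) = 58.3 nm.

583 Å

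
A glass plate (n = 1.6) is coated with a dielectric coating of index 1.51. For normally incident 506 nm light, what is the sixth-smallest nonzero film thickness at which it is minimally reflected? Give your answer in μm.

At the upper boundary (n = 1.0 to n = 1.51) the reflected ray undergoes a half-wave phase shift.
Bottom surface (1.51 → 1.6): reflection off a higher-index medium gives a half-wave phase shift.
Net: no relative phase inversion (both shifts match).
For dark reflection here: 2 n t = (m + ½) λ.
The sixth-smallest nonzero thickness corresponds to m = 5: t = (m + ½) λ / (2 n) = 5.50 × 506 / (2 × 1.51) = 922 nm.

0.922 μm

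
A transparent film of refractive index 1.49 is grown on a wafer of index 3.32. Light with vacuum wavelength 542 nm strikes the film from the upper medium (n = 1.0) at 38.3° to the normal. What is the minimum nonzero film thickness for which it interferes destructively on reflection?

At the upper boundary (n = 1.0 to n = 1.49) the reflected ray undergoes a half-wave phase shift.
Ray reflecting at the bottom interface goes from n = 1.49 toward n = 3.32: a half-wave phase shift.
Net: no relative phase inversion (both shifts match).
For dark reflection here: 2 n t cos θ_r = (m + ½) λ.
Snell's law: 1.0 sin 38.3° = 1.49 sin θ_r → sin θ_r = 0.416, cos θ_r = 0.909.
Minimum at m = 0: t = λ / (4 n cos θ_r) = 542 / (4 × 1.49 × 0.909) = 100 nm.

100 nm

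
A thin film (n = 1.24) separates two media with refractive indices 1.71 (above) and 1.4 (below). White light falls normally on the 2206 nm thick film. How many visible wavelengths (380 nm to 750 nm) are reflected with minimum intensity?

Top surface (1.71 → 1.24): reflection off a lower-index medium gives no phase shift.
At the lower boundary (n = 1.24 to n = 1.4) the reflected ray undergoes a half-wave phase shift.
Exactly one π shift → a net half-wave offset.
So the condition for destructive reflection is 2 n t = m λ.
λ = 2 n t / m = 5471 / m nm.
m=7: 782 nm (IR); m=8: 684 nm (visible); m=9: 608 nm (visible); m=10: 547 nm (visible); m=11: 497 nm (visible); m=12: 456 nm (visible); m=13: 421 nm (visible); m=14: 391 nm (visible); m=15: 365 nm (UV).

7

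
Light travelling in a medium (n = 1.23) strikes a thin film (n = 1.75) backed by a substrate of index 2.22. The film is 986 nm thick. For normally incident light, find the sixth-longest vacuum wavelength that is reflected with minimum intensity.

627 nm

Top surface (1.23 → 1.75): reflection off a higher-index medium gives a half-wave phase shift.
Bottom surface (1.75 → 2.22): reflection off a higher-index medium gives a half-wave phase shift.
Net: no relative phase inversion (both shifts match).
So the condition for destructive reflection is 2 n t = (m + ½) λ.
λ = 2 n t / (m + ½). The sixth-longest wavelength is m = 5: λ = 2 × 1.75 × 986 / 5.50 = 627 nm.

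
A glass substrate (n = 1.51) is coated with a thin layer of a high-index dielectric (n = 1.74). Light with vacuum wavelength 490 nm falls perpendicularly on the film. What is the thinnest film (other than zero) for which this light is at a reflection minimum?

Ray reflecting at the top interface goes from n = 1.0 toward n = 1.74: a half-wave phase shift.
Ray reflecting at the bottom interface goes from n = 1.74 toward n = 1.51: no phase shift.
Exactly one π shift → a net half-wave offset.
For dark reflection here: 2 n t = m λ.
Minimum nonzero at m = 1: t = λ / (2 n) = 490 / (2 × 1.74) = 141 nm.

141 nm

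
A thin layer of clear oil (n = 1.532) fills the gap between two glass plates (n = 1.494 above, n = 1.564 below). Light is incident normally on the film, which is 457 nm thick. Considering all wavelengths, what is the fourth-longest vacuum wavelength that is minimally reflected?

At the upper boundary (n = 1.494 to n = 1.532) the reflected ray undergoes a half-wave phase shift.
At the lower boundary (n = 1.532 to n = 1.564) the reflected ray undergoes a half-wave phase shift.
Net: no relative phase inversion (both shifts match).
With no net inversion, destructive interference in reflection requires 2 n t = (m + ½) λ.
λ = 2 n t / (m + ½). The fourth-longest wavelength is m = 3: λ = 2 × 1.532 × 457 / 3.50 = 400 nm.

400 nm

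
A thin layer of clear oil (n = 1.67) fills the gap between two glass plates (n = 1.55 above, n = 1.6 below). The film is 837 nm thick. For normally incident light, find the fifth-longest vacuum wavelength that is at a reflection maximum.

621 nm

At the upper boundary (n = 1.55 to n = 1.67) the reflected ray undergoes a half-wave phase shift.
Bottom surface (1.67 → 1.6): reflection off a lower-index medium gives no phase shift.
The two reflections differ by half a wavelength.
So the condition for constructive reflection is 2 n t = (m + ½) λ.
λ = 2 n t / (m + ½). The fifth-longest wavelength is m = 4: λ = 2 × 1.67 × 837 / 4.50 = 621 nm.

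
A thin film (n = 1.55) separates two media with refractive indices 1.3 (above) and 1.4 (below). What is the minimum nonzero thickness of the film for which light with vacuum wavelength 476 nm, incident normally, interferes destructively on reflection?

At the upper boundary (n = 1.3 to n = 1.55) the reflected ray undergoes a half-wave phase shift.
Bottom surface (1.55 → 1.4): reflection off a lower-index medium gives no phase shift.
Exactly one π shift → a net half-wave offset.
With one net inversion, destructive interference in reflection requires 2 n t = m λ.
Minimum nonzero at m = 1: t = λ / (2 n) = 476 / (2 × 1.55) = 154 nm.

154 nm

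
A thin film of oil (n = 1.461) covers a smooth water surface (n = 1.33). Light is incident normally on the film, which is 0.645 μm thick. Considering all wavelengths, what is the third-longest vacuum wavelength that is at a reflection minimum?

At the upper boundary (n = 1.0 to n = 1.461) the reflected ray undergoes a half-wave phase shift.
Bottom surface (1.461 → 1.33): reflection off a lower-index medium gives no phase shift.
Exactly one π shift → a net half-wave offset.
For weak reflection here: 2 n t = m λ.
λ = 2 n t / m. The third-longest wavelength is m = 3: λ = 2 × 1.461 × 645 / 3.00 = 628 nm.

628 nm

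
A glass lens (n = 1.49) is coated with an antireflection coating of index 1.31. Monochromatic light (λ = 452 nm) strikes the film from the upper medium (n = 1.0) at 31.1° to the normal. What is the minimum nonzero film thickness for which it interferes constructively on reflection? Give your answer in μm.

0.188 μm

Ray reflecting at the top interface goes from n = 1.0 toward n = 1.31: a half-wave phase shift.
Ray reflecting at the bottom interface goes from n = 1.31 toward n = 1.49: a half-wave phase shift.
Net: no relative phase inversion (both shifts match).
So the condition for constructive reflection is 2 n t cos θ_r = m λ.
Snell's law: 1.0 sin 31.1° = 1.31 sin θ_r → sin θ_r = 0.394, cos θ_r = 0.919.
Minimum nonzero at m = 1: t = λ / (2 n cos θ_r) = 452 / (2 × 1.31 × 0.919) = 188 nm.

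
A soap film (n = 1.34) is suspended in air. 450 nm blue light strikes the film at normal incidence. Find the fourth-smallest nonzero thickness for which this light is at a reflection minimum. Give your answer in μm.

0.672 μm

Ray reflecting at the top interface goes from n = 1.0 toward n = 1.34: a half-wave phase shift.
Ray reflecting at the bottom interface goes from n = 1.34 toward n = 1.0: no phase shift.
Net: one phase inversion between the two reflected rays.
So the condition for destructive reflection is 2 n t = m λ.
The fourth-smallest nonzero thickness corresponds to m = 4: t = m λ / (2 n) = 4.00 × 450 / (2 × 1.34) = 672 nm.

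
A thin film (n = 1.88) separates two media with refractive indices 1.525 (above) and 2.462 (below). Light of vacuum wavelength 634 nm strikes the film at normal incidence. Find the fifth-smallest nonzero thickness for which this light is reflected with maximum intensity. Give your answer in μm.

0.843 μm

Top surface (1.525 → 1.88): reflection off a higher-index medium gives a half-wave phase shift.
Bottom surface (1.88 → 2.462): reflection off a higher-index medium gives a half-wave phase shift.
Zero or two π shifts → no net half-wave offset.
So the condition for constructive reflection is 2 n t = m λ.
The fifth-smallest nonzero thickness corresponds to m = 5: t = m λ / (2 n) = 5.00 × 634 / (2 × 1.88) = 843 nm.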